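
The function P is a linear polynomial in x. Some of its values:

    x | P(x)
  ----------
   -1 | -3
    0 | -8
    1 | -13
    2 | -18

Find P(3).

First differences: -5, -5, -5.
Level-1 differences are constant, so P has degree 1.
Fitting a degree-1 polynomial gives P(x) = -5x - 8.
Then P(3) = -23.

-23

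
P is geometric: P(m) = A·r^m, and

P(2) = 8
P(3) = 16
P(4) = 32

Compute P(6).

128

Consecutive ratio: 16/8 = 2, and 32/16 = 2, so r = 2.
Then A·2^2 = 8 gives A = 2, and P(m) = 2·2^m.
P(6) = 2·2^6 = 128.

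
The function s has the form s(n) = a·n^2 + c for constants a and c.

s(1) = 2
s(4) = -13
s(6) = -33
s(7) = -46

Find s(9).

-78

From s(1) = 2 and s(4) = -13: 1a + c = 2 and 16a + c = -13.
Subtracting: 15a = -15, so a = -1; then c = 2 − (-1)·1 = 3.
So s(n) = -1n² + 3, and s(9) = -78.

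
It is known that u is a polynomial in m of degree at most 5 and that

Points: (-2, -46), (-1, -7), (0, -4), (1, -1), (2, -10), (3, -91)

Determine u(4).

-352

First differences: 39, 3, 3, -9, -81. Second differences: -36, 0, -12, -72. Third differences: 36, -12, -60. Fourth differences: -48, -48.
Level-4 differences are constant, so u has degree 4.
Fitting a degree-4 polynomial gives u(m) = -2m^4 + 2m³ + 2m² + m - 4.
Then u(4) = -352.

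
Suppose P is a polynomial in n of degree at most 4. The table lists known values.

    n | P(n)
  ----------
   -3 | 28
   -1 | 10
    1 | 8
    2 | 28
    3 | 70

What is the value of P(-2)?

Write P(n) = an^4 + bn³ + cn² + dn + e; the 5 given values yield a linear system in the 5 coefficients.
Solving, the leading coefficient vanishes, and P(n) = n³ + 5n² - 2n + 4.
Then P(-2) = 20.

20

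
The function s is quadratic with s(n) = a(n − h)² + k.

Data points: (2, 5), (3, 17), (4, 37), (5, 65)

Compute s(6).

First differences 12, 20, 28; second difference 8 = 2a, so a = 4.
Expanding, the n-coefficient is −2ah = -8h; matching it to the data gives h = 1, and then k = 1.
So s(n) = 4(n − 1)² + 1.
s(6) = 4·5² + 1 = 101.

101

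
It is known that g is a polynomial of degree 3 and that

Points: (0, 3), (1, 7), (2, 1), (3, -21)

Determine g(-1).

Write g(x) = ax³ + bx² + cx + d; the 4 given values yield a linear system in the 4 coefficients.
Solving, g(x) = -x³ - 2x² + 7x + 3.
Then g(-1) = -5.

-5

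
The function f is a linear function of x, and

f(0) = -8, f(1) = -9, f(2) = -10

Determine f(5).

First differences: -1, -1.
Level-1 differences are constant, so f has degree 1.
Fitting a degree-1 polynomial gives f(x) = -x - 8.
Then f(5) = -13.

-13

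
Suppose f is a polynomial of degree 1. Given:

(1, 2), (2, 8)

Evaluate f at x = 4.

20

Write f(x) = ax + b; the 2 given values yield a linear system in the 2 coefficients.
Solving, f(x) = 6x - 4.
Then f(4) = 20.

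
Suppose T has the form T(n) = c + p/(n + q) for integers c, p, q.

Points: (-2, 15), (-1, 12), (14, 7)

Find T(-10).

(T(n) − c)(n + q) = p for each data point; the three points give a linear system in c and q, then p follows.
Solving: c = 6, q = 4, p = 18, so T(n) = 6 + 18/(n + 4).
Then T(-10) = 6 + 18/(-6) = 3.

3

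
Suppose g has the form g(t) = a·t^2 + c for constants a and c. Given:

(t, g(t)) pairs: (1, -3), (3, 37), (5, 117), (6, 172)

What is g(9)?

From g(1) = -3 and g(3) = 37: 1a + c = -3 and 9a + c = 37.
Subtracting: 8a = 40, so a = 5; then c = -3 − 5·1 = -8.
So g(t) = 5t² − 8, and g(9) = 397.

397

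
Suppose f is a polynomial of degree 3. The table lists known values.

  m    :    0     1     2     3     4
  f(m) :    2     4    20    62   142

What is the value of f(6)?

Write f(m) = am³ + bm² + cm + d; the 5 given values yield a linear system in the 4 coefficients.
Solving, f(m) = 2m³ + m² - m + 2.
Then f(6) = 464.

464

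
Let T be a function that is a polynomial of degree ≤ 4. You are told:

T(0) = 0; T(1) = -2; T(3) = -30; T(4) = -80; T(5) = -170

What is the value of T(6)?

Write T(k) = ak^4 + bk³ + ck² + dk + e; the 5 given values yield a linear system in the 5 coefficients.
Solving, the leading coefficient vanishes, and T(k) = -2k³ + 4k² - 4k.
Then T(6) = -312.

-312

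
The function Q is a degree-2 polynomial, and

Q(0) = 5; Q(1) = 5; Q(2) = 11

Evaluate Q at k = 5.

65

Write Q(k) = ak² + bk + c; the 3 given values yield a linear system in the 3 coefficients.
Solving, Q(k) = 3k² - 3k + 5.
Then Q(5) = 65.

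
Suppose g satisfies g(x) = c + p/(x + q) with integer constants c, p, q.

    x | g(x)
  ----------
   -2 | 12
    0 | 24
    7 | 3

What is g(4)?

0

(g(x) − c)(x + q) = p for each data point; the three points give a linear system in c and q, then p follows.
Solving: c = 6, q = -1, p = -18, so g(x) = 6 − 18/(x − 1).
Then g(4) = 6 − 18/3 = 0.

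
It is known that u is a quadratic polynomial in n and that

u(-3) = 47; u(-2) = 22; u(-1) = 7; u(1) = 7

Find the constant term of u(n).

Write u(n) = an² + bn + c; the 4 given values yield a linear system in the 3 coefficients.
Solving, u(n) = 5n² + 2.
The constant term is u(0) = 2.

2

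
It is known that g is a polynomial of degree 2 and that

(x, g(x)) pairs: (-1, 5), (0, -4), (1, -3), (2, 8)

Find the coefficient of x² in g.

First differences: -9, 1, 11. Second differences: 10, 10.
Level-2 differences are constant, so g has degree 2.
Fitting a degree-2 polynomial gives g(x) = 5x² - 4x - 4.
The coefficient of x² is 5.

5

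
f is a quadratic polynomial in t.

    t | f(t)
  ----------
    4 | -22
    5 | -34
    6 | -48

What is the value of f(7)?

Write f(t) = at² + bt + c; the 3 given values yield a linear system in the 3 coefficients.
Solving, f(t) = -t² - 3t + 6.
Then f(7) = -64.

-64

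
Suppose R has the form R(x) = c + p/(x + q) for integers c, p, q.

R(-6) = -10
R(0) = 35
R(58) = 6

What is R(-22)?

2

(R(x) − c)(x + q) = p for each data point; the three points give a linear system in c and q, then p follows.
Solving: c = 5, q = 2, p = 60, so R(x) = 5 + 60/(x + 2).
Then R(-22) = 5 + 60/(-20) = 2.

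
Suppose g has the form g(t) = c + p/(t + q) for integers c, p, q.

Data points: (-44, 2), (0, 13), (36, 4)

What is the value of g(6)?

(g(t) − c)(t + q) = p for each data point; the three points give a linear system in c and q, then p follows.
Solving: c = 3, q = 4, p = 40, so g(t) = 3 + 40/(t + 4).
Then g(6) = 3 + 40/10 = 7.

7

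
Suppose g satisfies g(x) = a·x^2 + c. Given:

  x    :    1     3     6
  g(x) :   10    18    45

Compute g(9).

90

From g(1) = 10 and g(3) = 18: 1a + c = 10 and 9a + c = 18.
Subtracting: 8a = 8, so a = 1; then c = 10 − 1·1 = 9.
So g(x) = 1x² + 9, and g(9) = 90.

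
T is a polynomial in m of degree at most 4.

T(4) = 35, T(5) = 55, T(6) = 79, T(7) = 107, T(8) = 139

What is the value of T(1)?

First differences: 20, 24, 28, 32. Second differences: 4, 4, 4.
Level-2 differences are constant, so T has degree 2.
Fitting a degree-2 polynomial gives T(m) = 2m² + 2m - 5.
Then T(1) = -1.

-1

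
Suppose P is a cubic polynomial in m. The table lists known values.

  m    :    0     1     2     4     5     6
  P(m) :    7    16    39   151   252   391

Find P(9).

1096

Write P(m) = am³ + bm² + cm + d; the 6 given values yield a linear system in the 4 coefficients.
Solving, P(m) = m³ + 4m² + 4m + 7.
Then P(9) = 1096.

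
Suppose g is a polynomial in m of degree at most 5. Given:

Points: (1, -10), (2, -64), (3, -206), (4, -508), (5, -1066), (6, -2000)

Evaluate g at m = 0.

First differences: -54, -142, -302, -558, -934. Second differences: -88, -160, -256, -376. Third differences: -72, -96, -120. Fourth differences: -24, -24.
Level-4 differences are constant, so g has degree 4.
Fitting a degree-4 polynomial gives g(m) = -m^4 - 2m³ - 7m² - 4m + 4.
Then g(0) = 4.

4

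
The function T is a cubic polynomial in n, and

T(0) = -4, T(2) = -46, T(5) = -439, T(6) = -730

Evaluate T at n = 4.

Write T(n) = an³ + bn² + cn + d; the 4 given values yield a linear system in the 4 coefficients.
Solving, T(n) = -3n³ - n² - 7n - 4.
Then T(4) = -240.

-240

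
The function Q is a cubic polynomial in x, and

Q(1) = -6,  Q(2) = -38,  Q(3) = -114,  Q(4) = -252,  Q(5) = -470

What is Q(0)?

0

First differences: -32, -76, -138, -218. Second differences: -44, -62, -80. Third differences: -18, -18.
Level-3 differences are constant, so Q has degree 3.
Fitting a degree-3 polynomial gives Q(x) = -3x³ - 4x² + x.
Then Q(0) = 0.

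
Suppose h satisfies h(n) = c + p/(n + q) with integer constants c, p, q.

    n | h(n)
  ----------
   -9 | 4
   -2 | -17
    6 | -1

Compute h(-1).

-8

(h(n) − c)(n + q) = p for each data point; the three points give a linear system in c and q, then p follows.
Solving: c = 1, q = 3, p = -18, so h(n) = 1 − 18/(n + 3).
Then h(-1) = 1 − 18/2 = -8.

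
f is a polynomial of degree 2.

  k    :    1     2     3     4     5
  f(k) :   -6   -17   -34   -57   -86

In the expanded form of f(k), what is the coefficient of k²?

-3

First differences: -11, -17, -23, -29. Second differences: -6, -6, -6.
Level-2 differences are constant, so f has degree 2.
Fitting a degree-2 polynomial gives f(k) = -3k² - 2k - 1.
The coefficient of k² is -3.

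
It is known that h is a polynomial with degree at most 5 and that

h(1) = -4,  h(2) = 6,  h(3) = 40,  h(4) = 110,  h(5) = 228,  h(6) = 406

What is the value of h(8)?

990

First differences: 10, 34, 70, 118, 178. Second differences: 24, 36, 48, 60. Third differences: 12, 12, 12.
Level-3 differences are constant, so h has degree 3.
Fitting a degree-3 polynomial gives h(t) = 2t³ - 4t - 2.
Then h(8) = 990.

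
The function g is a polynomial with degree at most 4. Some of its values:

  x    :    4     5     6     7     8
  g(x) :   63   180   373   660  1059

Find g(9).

1588

First differences: 117, 193, 287, 399. Second differences: 76, 94, 112. Third differences: 18, 18.
Level-3 differences are constant, so g has degree 3.
Extending the table by one column gives the next first difference 529, so g(9) = 1059 + 529 = 1588.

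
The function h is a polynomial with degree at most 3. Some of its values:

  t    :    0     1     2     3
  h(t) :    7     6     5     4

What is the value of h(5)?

2

Write h(t) = at³ + bt² + ct + d; the 4 given values yield a linear system in the 4 coefficients.
Solving, the top 2 coefficients vanish, and h(t) = -t + 7.
Then h(5) = 2.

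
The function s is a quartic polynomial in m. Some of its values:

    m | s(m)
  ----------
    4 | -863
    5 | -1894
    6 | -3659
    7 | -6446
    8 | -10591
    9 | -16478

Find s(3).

-326

Write s(m) = am^4 + bm³ + cm² + dm + e; the 6 given values yield a linear system in the 5 coefficients.
Solving, s(m) = -2m^4 - 4m³ - 5m² - 4m + 1.
Then s(3) = -326.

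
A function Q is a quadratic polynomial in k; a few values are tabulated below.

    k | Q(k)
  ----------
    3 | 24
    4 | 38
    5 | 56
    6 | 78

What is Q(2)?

14

First differences: 14, 18, 22. Second differences: 4, 4.
Level-2 differences are constant, so Q has degree 2.
Fitting a degree-2 polynomial gives Q(k) = 2k² + 6.
Then Q(2) = 14.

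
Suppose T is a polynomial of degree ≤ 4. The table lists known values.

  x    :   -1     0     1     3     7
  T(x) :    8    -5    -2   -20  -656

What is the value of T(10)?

-2225

Write T(x) = ax^4 + bx³ + cx² + dx + e; the 5 given values yield a linear system in the 5 coefficients.
Solving, the leading coefficient vanishes, and T(x) = -3x³ + 8x² - 2x - 5.
Then T(10) = -2225.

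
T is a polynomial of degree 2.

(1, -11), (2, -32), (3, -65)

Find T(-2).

Write T(x) = ax² + bx + c; the 3 given values yield a linear system in the 3 coefficients.
Solving, T(x) = -6x² - 3x - 2.
Then T(-2) = -20.

-20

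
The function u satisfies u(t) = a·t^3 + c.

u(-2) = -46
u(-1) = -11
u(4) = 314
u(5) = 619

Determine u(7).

1709

From u(-2) = -46 and u(-1) = -11: -8a + c = -46 and -1a + c = -11.
Subtracting: 7a = 35, so a = 5; then c = -46 − 5·(-8) = -6.
So u(t) = 5t³ − 6, and u(7) = 1709.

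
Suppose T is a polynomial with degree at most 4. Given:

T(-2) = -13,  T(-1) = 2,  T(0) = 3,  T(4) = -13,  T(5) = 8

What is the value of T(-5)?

-202

Write T(m) = am^4 + bm³ + cm² + dm + e; the 5 given values yield a linear system in the 5 coefficients.
Solving, the leading coefficient vanishes, and T(m) = m³ - 4m² - 4m + 3.
Then T(-5) = -202.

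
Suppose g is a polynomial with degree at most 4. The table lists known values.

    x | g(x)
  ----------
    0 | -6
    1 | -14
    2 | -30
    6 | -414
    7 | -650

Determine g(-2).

34

Write g(x) = ax^4 + bx³ + cx² + dx + e; the 5 given values yield a linear system in the 5 coefficients.
Solving, the leading coefficient vanishes, and g(x) = -2x³ + 2x² - 8x - 6.
Then g(-2) = 34.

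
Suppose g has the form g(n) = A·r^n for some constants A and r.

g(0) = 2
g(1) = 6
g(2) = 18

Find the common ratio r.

Consecutive ratio: 6/2 = 3, and 18/6 = 3, so r = 3.
Then A·3^0 = 2 gives A = 2, and g(n) = 2·3^n.

3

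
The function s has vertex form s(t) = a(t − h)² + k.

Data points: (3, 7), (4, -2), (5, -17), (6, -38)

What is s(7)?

First differences -9, -15, -21; second difference -6 = 2a, so a = -3.
Expanding, the t-coefficient is −2ah = 6h; matching it to the data gives h = 2, and then k = 10.
So s(t) = -3(t − 2)² + 10.
s(7) = -3·5² + 10 = -65.

-65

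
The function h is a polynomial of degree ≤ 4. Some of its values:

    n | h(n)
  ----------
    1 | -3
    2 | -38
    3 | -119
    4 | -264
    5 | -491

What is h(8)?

First differences: -35, -81, -145, -227. Second differences: -46, -64, -82. Third differences: -18, -18.
Level-3 differences are constant, so h has degree 3.
Fitting a degree-3 polynomial gives h(n) = -3n³ - 5n² + n + 4.
Then h(8) = -1844.

-1844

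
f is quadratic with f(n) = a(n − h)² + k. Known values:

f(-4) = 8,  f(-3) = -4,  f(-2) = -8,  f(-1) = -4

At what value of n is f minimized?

-2

First differences -12, -4, 4; second difference 8 = 2a, so a = 4.
Expanding, the n-coefficient is −2ah = -8h; matching it to the data gives h = -2, and then k = -8.
So f(n) = 4(n + 2)² − 8.
Hence h = -2.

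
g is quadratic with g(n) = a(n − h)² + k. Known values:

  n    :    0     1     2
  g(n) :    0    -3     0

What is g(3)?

9

First differences -3, 3; second difference 6 = 2a, so a = 3.
Expanding, the n-coefficient is −2ah = -6h; matching it to the data gives h = 1, and then k = -3.
So g(n) = 3(n − 1)² − 3.
g(3) = 3·2² − 3 = 9.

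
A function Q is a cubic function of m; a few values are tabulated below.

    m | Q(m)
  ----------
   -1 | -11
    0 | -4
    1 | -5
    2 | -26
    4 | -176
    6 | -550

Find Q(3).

Write Q(m) = am³ + bm² + cm + d; the 6 given values yield a linear system in the 4 coefficients.
Solving, Q(m) = -2m³ - 4m² + 5m - 4.
Then Q(3) = -79.

-79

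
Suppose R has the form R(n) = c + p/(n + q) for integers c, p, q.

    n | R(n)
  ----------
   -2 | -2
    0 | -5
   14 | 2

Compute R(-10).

(R(n) − c)(n + q) = p for each data point; the three points give a linear system in c and q, then p follows.
Solving: c = 1, q = -2, p = 12, so R(n) = 1 + 12/(n − 2).
Then R(-10) = 1 + 12/(-12) = 0.

0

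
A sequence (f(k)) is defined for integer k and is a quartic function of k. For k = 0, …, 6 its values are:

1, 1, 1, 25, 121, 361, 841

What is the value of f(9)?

5041

Write f(k) = ak^4 + bk³ + ck² + dk + e; the 7 given values yield a linear system in the 5 coefficients.
Solving, f(k) = k^4 - 2k³ - k² + 2k + 1.
Then f(9) = 5041.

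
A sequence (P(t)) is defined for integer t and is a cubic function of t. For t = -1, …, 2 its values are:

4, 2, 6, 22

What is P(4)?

114

Write P(t) = at³ + bt² + ct + d; the 4 given values yield a linear system in the 4 coefficients.
Solving, P(t) = t³ + 3t² + 2.
Then P(4) = 114.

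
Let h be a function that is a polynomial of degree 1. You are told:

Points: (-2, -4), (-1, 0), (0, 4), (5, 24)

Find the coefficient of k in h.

Write h(k) = ak + b; the 4 given values yield a linear system in the 2 coefficients.
Solving, h(k) = 4k + 4.
The coefficient of k is 4.

4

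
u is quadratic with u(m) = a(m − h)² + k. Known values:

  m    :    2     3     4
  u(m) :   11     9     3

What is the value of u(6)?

First differences -2, -6; second difference -4 = 2a, so a = -2.
Expanding, the m-coefficient is −2ah = 4h; matching it to the data gives h = 2, and then k = 11.
So u(m) = -2(m − 2)² + 11.
u(6) = -2·4² + 11 = -21.

-21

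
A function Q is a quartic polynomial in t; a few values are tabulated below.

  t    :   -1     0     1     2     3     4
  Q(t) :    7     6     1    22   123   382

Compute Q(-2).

-2

Write Q(t) = at^4 + bt³ + ct² + dt + e; the 6 given values yield a linear system in the 5 coefficients.
Solving, Q(t) = t^4 + 3t³ - 3t² - 6t + 6.
Then Q(-2) = -2.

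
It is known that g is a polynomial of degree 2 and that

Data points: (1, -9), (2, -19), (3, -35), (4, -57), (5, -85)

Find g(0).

Write g(t) = at² + bt + c; the 5 given values yield a linear system in the 3 coefficients.
Solving, g(t) = -3t² - t - 5.
Then g(0) = -5.

-5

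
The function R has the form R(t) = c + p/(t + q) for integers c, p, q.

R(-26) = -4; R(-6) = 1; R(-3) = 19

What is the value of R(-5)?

(R(t) − c)(t + q) = p for each data point; the three points give a linear system in c and q, then p follows.
Solving: c = -5, q = 2, p = -24, so R(t) = -5 − 24/(t + 2).
Then R(-5) = -5 − 24/(-3) = 3.

3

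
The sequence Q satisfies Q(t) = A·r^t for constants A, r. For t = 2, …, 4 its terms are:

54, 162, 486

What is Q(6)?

4374

Consecutive ratio: 162/54 = 3, and 486/162 = 3, so r = 3.
Then A·3^2 = 54 gives A = 6, and Q(t) = 6·3^t.
Q(6) = 6·3^6 = 4374.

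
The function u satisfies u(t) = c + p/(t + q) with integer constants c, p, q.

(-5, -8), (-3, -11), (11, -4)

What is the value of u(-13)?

(u(t) − c)(t + q) = p for each data point; the three points give a linear system in c and q, then p follows.
Solving: c = -5, q = 1, p = 12, so u(t) = -5 + 12/(t + 1).
Then u(-13) = -5 + 12/(-12) = -6.

-6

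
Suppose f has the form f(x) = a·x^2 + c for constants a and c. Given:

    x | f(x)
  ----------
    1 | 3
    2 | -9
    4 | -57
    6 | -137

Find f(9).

-317

From f(1) = 3 and f(2) = -9: 1a + c = 3 and 4a + c = -9.
Subtracting: 3a = -12, so a = -4; then c = 3 − (-4)·1 = 7.
So f(x) = -4x² + 7, and f(9) = -317.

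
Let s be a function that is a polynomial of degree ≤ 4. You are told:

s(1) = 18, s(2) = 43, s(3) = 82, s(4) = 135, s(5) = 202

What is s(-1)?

10

Write s(x) = ax^4 + bx³ + cx² + dx + e; the 5 given values yield a linear system in the 5 coefficients.
Solving, the top 2 coefficients vanish, and s(x) = 7x² + 4x + 7.
Then s(-1) = 10.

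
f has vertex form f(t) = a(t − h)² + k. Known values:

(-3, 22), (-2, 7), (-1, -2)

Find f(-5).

First differences -15, -9; second difference 6 = 2a, so a = 3.
Expanding, the t-coefficient is −2ah = -6h; matching it to the data gives h = 0, and then k = -5.
So f(t) = 3(t + 0)² − 5.
f(-5) = 3·(-5)² − 5 = 70.

70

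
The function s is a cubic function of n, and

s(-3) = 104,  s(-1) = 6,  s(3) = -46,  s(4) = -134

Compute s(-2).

34

Write s(n) = an³ + bn² + cn + d; the 4 given values yield a linear system in the 4 coefficients.
Solving, s(n) = -3n³ + 3n² + 2n + 2.
Then s(-2) = 34.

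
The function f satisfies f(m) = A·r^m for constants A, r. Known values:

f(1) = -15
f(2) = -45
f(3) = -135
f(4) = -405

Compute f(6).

Consecutive ratio: -45/(-15) = 3, and -135/(-45) = 3, so r = 3.
Then A·3^1 = -15 gives A = -5, and f(m) = -5·3^m.
f(6) = -5·3^6 = -3645.

-3645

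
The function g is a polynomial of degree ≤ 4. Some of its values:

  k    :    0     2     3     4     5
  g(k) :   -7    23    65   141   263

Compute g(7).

693

Write g(k) = ak^4 + bk³ + ck² + dk + e; the 5 given values yield a linear system in the 5 coefficients.
Solving, the leading coefficient vanishes, and g(k) = 2k³ - k² + 9k - 7.
Then g(7) = 693.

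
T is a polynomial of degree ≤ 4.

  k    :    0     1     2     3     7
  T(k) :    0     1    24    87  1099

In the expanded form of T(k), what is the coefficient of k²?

2

Write T(k) = ak^4 + bk³ + ck² + dk + e; the 5 given values yield a linear system in the 5 coefficients.
Solving, the leading coefficient vanishes, and T(k) = 3k³ + 2k² - 4k.
The coefficient of k² is 2.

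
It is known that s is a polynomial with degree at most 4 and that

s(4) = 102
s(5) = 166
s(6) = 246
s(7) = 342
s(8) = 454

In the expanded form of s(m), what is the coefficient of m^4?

0

Write s(m) = am^4 + bm³ + cm² + dm + e; the 5 given values yield a linear system in the 5 coefficients.
Solving, the top 2 coefficients vanish, and s(m) = 8m² - 8m + 6.
The coefficient of m^4 is 0.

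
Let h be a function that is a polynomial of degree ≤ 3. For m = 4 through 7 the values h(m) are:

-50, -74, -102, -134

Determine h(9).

-210

First differences: -24, -28, -32. Second differences: -4, -4.
Level-2 differences are constant, so h has degree 2.
Fitting a degree-2 polynomial gives h(m) = -2m² - 6m + 6.
Then h(9) = -210.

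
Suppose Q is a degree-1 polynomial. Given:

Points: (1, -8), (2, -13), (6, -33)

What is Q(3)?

Write Q(k) = ak + b; the 3 given values yield a linear system in the 2 coefficients.
Solving, Q(k) = -5k - 3.
Then Q(3) = -18.

-18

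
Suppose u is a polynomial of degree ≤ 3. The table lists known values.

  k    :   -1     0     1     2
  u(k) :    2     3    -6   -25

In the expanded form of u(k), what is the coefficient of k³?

0

Write u(k) = ak³ + bk² + ck + d; the 4 given values yield a linear system in the 4 coefficients.
Solving, the leading coefficient vanishes, and u(k) = -5k² - 4k + 3.
The coefficient of k³ is 0.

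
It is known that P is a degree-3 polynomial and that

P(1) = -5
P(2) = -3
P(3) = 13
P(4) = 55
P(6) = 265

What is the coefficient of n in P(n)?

Write P(n) = an³ + bn² + cn + d; the 5 given values yield a linear system in the 4 coefficients.
Solving, P(n) = 2n³ - 5n² + 3n - 5.
The coefficient of n is 3.

3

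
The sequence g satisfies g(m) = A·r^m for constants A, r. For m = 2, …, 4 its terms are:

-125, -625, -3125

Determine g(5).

-15625

Consecutive ratio: -625/(-125) = 5, and -3125/(-625) = 5, so r = 5.
Then A·5^2 = -125 gives A = -5, and g(m) = -5·5^m.
g(5) = -5·5^5 = -15625.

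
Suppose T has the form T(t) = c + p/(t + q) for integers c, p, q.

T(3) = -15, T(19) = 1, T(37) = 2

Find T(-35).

(T(t) − c)(t + q) = p for each data point; the three points give a linear system in c and q, then p follows.
Solving: c = 3, q = -1, p = -36, so T(t) = 3 − 36/(t − 1).
Then T(-35) = 3 − 36/(-36) = 4.

4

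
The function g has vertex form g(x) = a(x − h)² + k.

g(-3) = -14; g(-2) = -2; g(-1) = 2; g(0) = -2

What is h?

-1

First differences 12, 4, -4; second difference -8 = 2a, so a = -4.
Expanding, the x-coefficient is −2ah = 8h; matching it to the data gives h = -1, and then k = 2.
So g(x) = -4(x + 1)² + 2.
Hence h = -1.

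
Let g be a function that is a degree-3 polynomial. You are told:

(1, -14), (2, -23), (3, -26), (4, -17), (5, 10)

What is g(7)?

First differences: -9, -3, 9, 27. Second differences: 6, 12, 18. Third differences: 6, 6.
Level-3 differences are constant, so g has degree 3.
Fitting a degree-3 polynomial gives g(n) = n³ - 3n² - 7n - 5.
Then g(7) = 142.

142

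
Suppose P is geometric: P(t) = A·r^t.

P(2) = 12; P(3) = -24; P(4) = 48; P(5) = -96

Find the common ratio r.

-2

Consecutive ratio: -24/12 = -2, and 48/(-24) = -2, so r = -2.
Then A·(-2)^2 = 12 gives A = 3, and P(t) = 3·(-2)^t.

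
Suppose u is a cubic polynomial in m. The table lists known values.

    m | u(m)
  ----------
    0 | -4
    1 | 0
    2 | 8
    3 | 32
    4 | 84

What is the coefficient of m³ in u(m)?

2

Write u(m) = am³ + bm² + cm + d; the 5 given values yield a linear system in the 4 coefficients.
Solving, u(m) = 2m³ - 4m² + 6m - 4.
The coefficient of m³ is 2.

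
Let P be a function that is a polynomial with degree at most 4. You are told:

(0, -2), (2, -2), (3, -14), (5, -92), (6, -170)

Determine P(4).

-42

Write P(t) = at^4 + bt³ + ct² + dt + e; the 5 given values yield a linear system in the 5 coefficients.
Solving, the leading coefficient vanishes, and P(t) = -t³ + t² + 2t - 2.
Then P(4) = -42.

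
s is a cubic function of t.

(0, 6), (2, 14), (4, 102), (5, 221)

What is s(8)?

1094

Write s(t) = at³ + bt² + ct + d; the 4 given values yield a linear system in the 4 coefficients.
Solving, s(t) = 3t³ - 8t² + 8t + 6.
Then s(8) = 1094.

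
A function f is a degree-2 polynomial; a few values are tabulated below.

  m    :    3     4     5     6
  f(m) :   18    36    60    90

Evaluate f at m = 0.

0

First differences: 18, 24, 30. Second differences: 6, 6.
Level-2 differences are constant, so f has degree 2.
Fitting a degree-2 polynomial gives f(m) = 3m² - 3m.
Then f(0) = 0.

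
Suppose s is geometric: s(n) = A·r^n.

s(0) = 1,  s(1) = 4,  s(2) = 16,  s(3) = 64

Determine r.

4

Consecutive ratio: 4/1 = 4, and 16/4 = 4, so r = 4.
Then A·4^0 = 1 gives A = 1, and s(n) = 1·4^n.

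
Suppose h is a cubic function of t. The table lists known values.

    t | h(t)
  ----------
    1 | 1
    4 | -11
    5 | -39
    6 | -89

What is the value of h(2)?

3

Write h(t) = at³ + bt² + ct + d; the 4 given values yield a linear system in the 4 coefficients.
Solving, h(t) = -t³ + 4t² - 3t + 1.
Then h(2) = 3.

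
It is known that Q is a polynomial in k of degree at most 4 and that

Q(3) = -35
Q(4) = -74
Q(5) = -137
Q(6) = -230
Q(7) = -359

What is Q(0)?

-2

First differences: -39, -63, -93, -129. Second differences: -24, -30, -36. Third differences: -6, -6.
Level-3 differences are constant, so Q has degree 3.
Fitting a degree-3 polynomial gives Q(k) = -k³ - 2k - 2.
The constant term is Q(0) = -2.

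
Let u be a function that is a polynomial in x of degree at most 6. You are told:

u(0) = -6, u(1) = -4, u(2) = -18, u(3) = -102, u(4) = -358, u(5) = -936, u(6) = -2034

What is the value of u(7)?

-3898

First differences: 2, -14, -84, -256, -578, -1098. Second differences: -16, -70, -172, -322, -520. Third differences: -54, -102, -150, -198. Fourth differences: -48, -48, -48.
Level-4 differences are constant, so u has degree 4.
Fitting a degree-4 polynomial gives u(x) = -2x^4 + 3x³ - 3x² + 4x - 6.
Then u(7) = -3898.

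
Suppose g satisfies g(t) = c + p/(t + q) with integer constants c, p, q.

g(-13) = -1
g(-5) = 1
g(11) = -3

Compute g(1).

-8

(g(t) − c)(t + q) = p for each data point; the three points give a linear system in c and q, then p follows.
Solving: c = -2, q = 1, p = -12, so g(t) = -2 − 12/(t + 1).
Then g(1) = -2 − 12/2 = -8.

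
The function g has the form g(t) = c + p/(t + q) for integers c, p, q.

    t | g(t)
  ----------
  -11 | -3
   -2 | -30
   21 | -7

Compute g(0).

(g(t) − c)(t + q) = p for each data point; the three points give a linear system in c and q, then p follows.
Solving: c = -6, q = 3, p = -24, so g(t) = -6 − 24/(t + 3).
Then g(0) = -6 − 24/3 = -14.

-14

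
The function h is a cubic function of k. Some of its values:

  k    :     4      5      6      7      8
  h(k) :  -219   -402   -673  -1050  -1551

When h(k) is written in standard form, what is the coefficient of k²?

1

Write h(k) = ak³ + bk² + ck + d; the 5 given values yield a linear system in the 4 coefficients.
Solving, h(k) = -3k³ + k² - 9k - 7.
The coefficient of k² is 1.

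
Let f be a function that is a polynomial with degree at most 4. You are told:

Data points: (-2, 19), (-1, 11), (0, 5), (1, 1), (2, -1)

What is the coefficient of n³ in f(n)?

First differences: -8, -6, -4, -2. Second differences: 2, 2, 2.
Level-2 differences are constant, so f has degree 2.
Fitting a degree-2 polynomial gives f(n) = n² - 5n + 5.
The coefficient of n³ is 0.

0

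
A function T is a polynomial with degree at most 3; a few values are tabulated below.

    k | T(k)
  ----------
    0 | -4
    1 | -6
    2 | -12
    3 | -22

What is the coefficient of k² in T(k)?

-2

First differences: -2, -6, -10. Second differences: -4, -4.
Level-2 differences are constant, so T has degree 2.
Fitting a degree-2 polynomial gives T(k) = -2k² - 4.
The coefficient of k² is -2.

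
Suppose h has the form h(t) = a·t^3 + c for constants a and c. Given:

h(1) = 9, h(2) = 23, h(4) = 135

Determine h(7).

693

From h(1) = 9 and h(2) = 23: 1a + c = 9 and 8a + c = 23.
Subtracting: 7a = 14, so a = 2; then c = 9 − 2·1 = 7.
So h(t) = 2t³ + 7, and h(7) = 693.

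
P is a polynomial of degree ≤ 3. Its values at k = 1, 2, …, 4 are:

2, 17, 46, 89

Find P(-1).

14

First differences: 15, 29, 43. Second differences: 14, 14.
Level-2 differences are constant, so P has degree 2.
Fitting a degree-2 polynomial gives P(k) = 7k² - 6k + 1.
Then P(-1) = 14.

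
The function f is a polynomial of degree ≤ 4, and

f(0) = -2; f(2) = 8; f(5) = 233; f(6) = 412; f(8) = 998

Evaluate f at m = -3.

Write f(m) = am^4 + bm³ + cm² + dm + e; the 5 given values yield a linear system in the 5 coefficients.
Solving, the leading coefficient vanishes, and f(m) = 2m³ - 3m - 2.
Then f(-3) = -47.

-47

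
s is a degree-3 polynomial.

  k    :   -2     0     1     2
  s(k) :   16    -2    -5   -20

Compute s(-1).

1

Write s(k) = ak³ + bk² + ck + d; the 4 given values yield a linear system in the 4 coefficients.
Solving, s(k) = -2k³ - k - 2.
Then s(-1) = 1.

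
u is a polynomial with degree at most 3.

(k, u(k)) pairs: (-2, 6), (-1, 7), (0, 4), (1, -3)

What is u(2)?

Write u(k) = ak³ + bk² + ck + d; the 4 given values yield a linear system in the 4 coefficients.
Solving, the leading coefficient vanishes, and u(k) = -2k² - 5k + 4.
Then u(2) = -14.

-14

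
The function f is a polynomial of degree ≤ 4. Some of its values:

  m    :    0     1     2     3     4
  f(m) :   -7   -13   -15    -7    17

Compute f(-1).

-3

First differences: -6, -2, 8, 24. Second differences: 4, 10, 16. Third differences: 6, 6.
Level-3 differences are constant, so f has degree 3.
Fitting a degree-3 polynomial gives f(m) = m³ - m² - 6m - 7.
Then f(-1) = -3.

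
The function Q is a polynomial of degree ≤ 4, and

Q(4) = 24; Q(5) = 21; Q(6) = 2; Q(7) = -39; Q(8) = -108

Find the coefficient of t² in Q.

7

Write Q(t) = at^4 + bt³ + ct² + dt + e; the 5 given values yield a linear system in the 5 coefficients.
Solving, the leading coefficient vanishes, and Q(t) = -t³ + 7t² - 5t - 4.
The coefficient of t² is 7.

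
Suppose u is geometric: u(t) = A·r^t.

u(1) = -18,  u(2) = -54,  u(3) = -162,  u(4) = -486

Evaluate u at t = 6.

-4374

Consecutive ratio: -54/(-18) = 3, and -162/(-54) = 3, so r = 3.
Then A·3^1 = -18 gives A = -6, and u(t) = -6·3^t.
u(6) = -6·3^6 = -4374.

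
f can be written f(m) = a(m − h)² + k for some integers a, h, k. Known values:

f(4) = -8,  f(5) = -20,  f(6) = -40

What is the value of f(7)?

-68

First differences -12, -20; second difference -8 = 2a, so a = -4.
Expanding, the m-coefficient is −2ah = 8h; matching it to the data gives h = 3, and then k = -4.
So f(m) = -4(m − 3)² − 4.
f(7) = -4·4² − 4 = -68.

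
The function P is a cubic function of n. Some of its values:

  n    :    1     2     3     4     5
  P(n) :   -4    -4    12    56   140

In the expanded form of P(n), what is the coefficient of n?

Write P(n) = an³ + bn² + cn + d; the 5 given values yield a linear system in the 4 coefficients.
Solving, P(n) = 2n³ - 4n² - 2n.
The coefficient of n is -2.

-2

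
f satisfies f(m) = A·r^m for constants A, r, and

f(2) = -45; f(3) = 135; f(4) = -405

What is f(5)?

1215

Consecutive ratio: 135/(-45) = -3, and -405/135 = -3, so r = -3.
Then A·(-3)^2 = -45 gives A = -5, and f(m) = -5·(-3)^m.
f(5) = -5·(-3)^5 = 1215.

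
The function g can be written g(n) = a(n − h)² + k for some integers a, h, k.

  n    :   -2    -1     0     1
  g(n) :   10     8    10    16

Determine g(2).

First differences -2, 2, 6; second difference 4 = 2a, so a = 2.
Expanding, the n-coefficient is −2ah = -4h; matching it to the data gives h = -1, and then k = 8.
So g(n) = 2(n + 1)² + 8.
g(2) = 2·3² + 8 = 26.

26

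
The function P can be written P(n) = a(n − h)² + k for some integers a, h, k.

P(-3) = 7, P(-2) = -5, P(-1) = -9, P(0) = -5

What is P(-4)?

First differences -12, -4, 4; second difference 8 = 2a, so a = 4.
Expanding, the n-coefficient is −2ah = -8h; matching it to the data gives h = -1, and then k = -9.
So P(n) = 4(n + 1)² − 9.
P(-4) = 4·(-3)² − 9 = 27.

27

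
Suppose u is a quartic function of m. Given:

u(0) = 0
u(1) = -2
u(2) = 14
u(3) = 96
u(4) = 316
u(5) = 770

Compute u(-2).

Write u(m) = am^4 + bm³ + cm² + dm + e; the 6 given values yield a linear system in the 5 coefficients.
Solving, u(m) = m^4 + 2m³ - 4m² - m.
Then u(-2) = -14.

-14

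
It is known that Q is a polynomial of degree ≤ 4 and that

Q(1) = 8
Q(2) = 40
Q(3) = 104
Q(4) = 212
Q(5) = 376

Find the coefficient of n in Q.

First differences: 32, 64, 108, 164. Second differences: 32, 44, 56. Third differences: 12, 12.
Level-3 differences are constant, so Q has degree 3.
Fitting a degree-3 polynomial gives Q(n) = 2n³ + 4n² + 6n - 4.
The coefficient of n is 6.

6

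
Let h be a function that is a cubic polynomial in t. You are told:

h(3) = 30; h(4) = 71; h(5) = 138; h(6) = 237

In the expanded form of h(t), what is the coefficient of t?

-3

Write h(t) = at³ + bt² + ct + d; the 4 given values yield a linear system in the 4 coefficients.
Solving, h(t) = t³ + t² - 3t + 3.
The coefficient of t is -3.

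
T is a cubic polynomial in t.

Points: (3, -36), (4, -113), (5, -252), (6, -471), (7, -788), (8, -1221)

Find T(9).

First differences: -77, -139, -219, -317, -433. Second differences: -62, -80, -98, -116. Third differences: -18, -18, -18.
Level-3 differences are constant, so T has degree 3.
Fitting a degree-3 polynomial gives T(t) = -3t³ + 5t² - t + 3.
Then T(9) = -1788.

-1788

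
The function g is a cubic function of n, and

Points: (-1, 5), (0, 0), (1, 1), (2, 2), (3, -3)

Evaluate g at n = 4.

Write g(n) = an³ + bn² + cn + d; the 5 given values yield a linear system in the 4 coefficients.
Solving, g(n) = -n³ + 3n² - n.
Then g(4) = -20.

-20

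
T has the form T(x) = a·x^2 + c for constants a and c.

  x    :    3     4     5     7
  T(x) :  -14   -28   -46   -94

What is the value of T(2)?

From T(3) = -14 and T(4) = -28: 9a + c = -14 and 16a + c = -28.
Subtracting: 7a = -14, so a = -2; then c = -14 − (-2)·9 = 4.
So T(x) = -2x² + 4, and T(2) = -4.

-4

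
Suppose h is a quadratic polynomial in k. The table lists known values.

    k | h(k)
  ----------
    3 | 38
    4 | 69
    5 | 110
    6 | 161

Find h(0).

5

First differences: 31, 41, 51. Second differences: 10, 10.
Level-2 differences are constant, so h has degree 2.
Fitting a degree-2 polynomial gives h(k) = 5k² - 4k + 5.
Then h(0) = 5.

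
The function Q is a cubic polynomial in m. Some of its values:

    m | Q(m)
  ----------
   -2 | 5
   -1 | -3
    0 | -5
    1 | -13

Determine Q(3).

-95

Write Q(m) = am³ + bm² + cm + d; the 4 given values yield a linear system in the 4 coefficients.
Solving, Q(m) = -2m³ - 3m² - 3m - 5.
Then Q(3) = -95.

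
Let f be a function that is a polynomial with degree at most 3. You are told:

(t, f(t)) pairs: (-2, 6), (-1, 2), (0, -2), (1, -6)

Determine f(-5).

First differences: -4, -4, -4.
Level-1 differences are constant, so f has degree 1.
Fitting a degree-1 polynomial gives f(t) = -4t - 2.
Then f(-5) = 18.

18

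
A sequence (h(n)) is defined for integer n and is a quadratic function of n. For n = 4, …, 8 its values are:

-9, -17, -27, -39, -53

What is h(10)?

-87

First differences: -8, -10, -12, -14. Second differences: -2, -2, -2.
Level-2 differences are constant, so h has degree 2.
Fitting a degree-2 polynomial gives h(n) = -n² + n + 3.
Then h(10) = -87.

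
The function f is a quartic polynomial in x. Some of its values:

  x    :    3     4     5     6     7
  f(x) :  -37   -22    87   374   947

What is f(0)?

Write f(x) = ax^4 + bx³ + cx² + dx + e; the 5 given values yield a linear system in the 5 coefficients.
Solving, f(x) = x^4 - 4x³ - 2x² + 2x + 2.
Then f(0) = 2.

2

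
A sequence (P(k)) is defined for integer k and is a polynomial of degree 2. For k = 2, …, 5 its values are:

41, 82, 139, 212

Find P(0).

First differences: 41, 57, 73. Second differences: 16, 16.
Level-2 differences are constant, so P has degree 2.
Fitting a degree-2 polynomial gives P(k) = 8k² + k + 7.
Then P(0) = 7.

7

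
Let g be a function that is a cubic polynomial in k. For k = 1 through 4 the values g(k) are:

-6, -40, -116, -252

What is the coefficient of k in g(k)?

-4

Write g(k) = ak³ + bk² + ck + d; the 4 given values yield a linear system in the 4 coefficients.
Solving, g(k) = -3k³ - 3k² - 4k + 4.
The coefficient of k is -4.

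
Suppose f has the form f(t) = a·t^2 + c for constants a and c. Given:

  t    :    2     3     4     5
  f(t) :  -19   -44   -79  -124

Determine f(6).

-179

From f(2) = -19 and f(3) = -44: 4a + c = -19 and 9a + c = -44.
Subtracting: 5a = -25, so a = -5; then c = -19 − (-5)·4 = 1.
So f(t) = -5t² + 1, and f(6) = -179.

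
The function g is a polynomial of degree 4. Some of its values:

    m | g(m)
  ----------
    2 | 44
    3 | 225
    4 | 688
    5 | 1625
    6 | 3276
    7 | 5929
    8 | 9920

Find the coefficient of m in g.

0

Write g(m) = am^4 + bm³ + cm² + dm + e; the 7 given values yield a linear system in the 5 coefficients.
Solving, g(m) = 2m^4 + 4m³ - 5m².
The coefficient of m is 0.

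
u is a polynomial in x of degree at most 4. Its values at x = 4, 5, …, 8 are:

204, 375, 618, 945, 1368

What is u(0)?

Write u(x) = ax^4 + bx³ + cx² + dx + e; the 5 given values yield a linear system in the 5 coefficients.
Solving, the leading coefficient vanishes, and u(x) = 2x³ + 6x² - 5x.
The constant term is u(0) = 0.

0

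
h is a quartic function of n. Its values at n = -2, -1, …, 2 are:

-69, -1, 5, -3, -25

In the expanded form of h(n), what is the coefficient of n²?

Write h(n) = an^4 + bn³ + cn² + dn + e; the 5 given values yield a linear system in the 5 coefficients.
Solving, h(n) = -2n^4 + 4n³ - 5n² - 5n + 5.
The coefficient of n² is -5.

-5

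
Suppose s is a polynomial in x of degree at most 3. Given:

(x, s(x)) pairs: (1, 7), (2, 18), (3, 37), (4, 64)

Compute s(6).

142

First differences: 11, 19, 27. Second differences: 8, 8.
Level-2 differences are constant, so s has degree 2.
Fitting a degree-2 polynomial gives s(x) = 4x² - x + 4.
Then s(6) = 142.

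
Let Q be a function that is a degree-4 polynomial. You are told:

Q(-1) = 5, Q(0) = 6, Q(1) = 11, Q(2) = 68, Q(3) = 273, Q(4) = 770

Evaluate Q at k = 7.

Write Q(k) = ak^4 + bk³ + ck² + dk + e; the 6 given values yield a linear system in the 5 coefficients.
Solving, Q(k) = 2k^4 + 4k³ - k + 6.
Then Q(7) = 6173.

6173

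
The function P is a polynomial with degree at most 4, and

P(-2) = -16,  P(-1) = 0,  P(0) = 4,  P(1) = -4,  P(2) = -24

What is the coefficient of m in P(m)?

First differences: 16, 4, -8, -20. Second differences: -12, -12, -12.
Level-2 differences are constant, so P has degree 2.
Fitting a degree-2 polynomial gives P(m) = -6m² - 2m + 4.
The coefficient of m is -2.

-2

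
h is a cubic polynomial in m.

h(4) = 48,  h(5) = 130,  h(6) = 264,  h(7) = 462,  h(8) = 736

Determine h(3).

6

Write h(m) = am³ + bm² + cm + d; the 5 given values yield a linear system in the 4 coefficients.
Solving, h(m) = 2m³ - 4m² - 4m.
Then h(3) = 6.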